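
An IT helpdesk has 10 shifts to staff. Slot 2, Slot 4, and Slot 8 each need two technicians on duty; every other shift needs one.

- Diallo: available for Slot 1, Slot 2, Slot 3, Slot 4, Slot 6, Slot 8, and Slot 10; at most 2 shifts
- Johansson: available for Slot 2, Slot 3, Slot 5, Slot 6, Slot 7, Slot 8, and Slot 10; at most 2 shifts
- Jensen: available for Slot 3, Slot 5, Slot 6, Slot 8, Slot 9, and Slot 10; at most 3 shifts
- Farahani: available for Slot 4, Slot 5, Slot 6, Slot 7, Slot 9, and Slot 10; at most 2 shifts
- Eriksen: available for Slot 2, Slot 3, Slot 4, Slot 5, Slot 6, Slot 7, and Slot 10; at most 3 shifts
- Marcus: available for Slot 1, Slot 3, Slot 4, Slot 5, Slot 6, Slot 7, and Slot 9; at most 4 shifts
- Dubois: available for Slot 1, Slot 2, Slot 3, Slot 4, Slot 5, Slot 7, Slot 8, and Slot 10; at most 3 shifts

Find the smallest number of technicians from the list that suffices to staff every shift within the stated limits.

4

13 slots to fill and no one can take more than 4, so at least ⌈13/4⌉ = 4 technicians are needed.
Jensen, Eriksen, Marcus, and Dubois alone can cover everything: Slot 1→Marcus, Slot 2→Eriksen+Dubois, Slot 3→Marcus, Slot 4→Eriksen+Marcus, Slot 5→Marcus, Slot 6→Jensen, Slot 7→Eriksen, Slot 8→Jensen+Dubois, Slot 9→Jensen, Slot 10→Dubois.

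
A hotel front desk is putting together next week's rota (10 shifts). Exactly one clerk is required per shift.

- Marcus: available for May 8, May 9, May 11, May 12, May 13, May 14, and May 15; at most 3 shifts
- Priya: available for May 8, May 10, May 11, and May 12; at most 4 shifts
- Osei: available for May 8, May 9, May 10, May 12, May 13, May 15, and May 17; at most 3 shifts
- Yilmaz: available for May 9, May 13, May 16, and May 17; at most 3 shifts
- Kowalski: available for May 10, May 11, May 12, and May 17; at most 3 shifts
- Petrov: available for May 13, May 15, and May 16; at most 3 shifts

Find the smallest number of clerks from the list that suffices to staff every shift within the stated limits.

3

10 slots to fill and no one can take more than 4, so at least ⌈10/4⌉ = 3 clerks are needed.
Marcus, Priya, and Yilmaz alone can cover everything: May 8→Priya, May 9→Marcus, May 10→Priya, May 11→Priya, May 12→Priya, May 13→Yilmaz, May 14→Marcus, May 15→Marcus, May 16→Yilmaz, May 17→Yilmaz.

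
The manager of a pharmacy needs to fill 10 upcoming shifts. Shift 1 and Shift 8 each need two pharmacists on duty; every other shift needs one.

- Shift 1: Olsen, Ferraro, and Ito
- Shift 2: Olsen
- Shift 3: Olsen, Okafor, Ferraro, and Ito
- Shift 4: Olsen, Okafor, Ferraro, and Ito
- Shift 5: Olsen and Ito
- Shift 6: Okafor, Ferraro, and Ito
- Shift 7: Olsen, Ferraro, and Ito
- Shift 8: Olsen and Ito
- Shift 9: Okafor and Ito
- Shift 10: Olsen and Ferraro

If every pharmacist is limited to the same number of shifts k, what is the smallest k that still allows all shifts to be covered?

With 4 pharmacists and 12 worker-slots to fill, someone must work at least ⌈12/4⌉ = 3 shifts, so k ≥ 3.
k = 3 works: Shift 1→Ferraro+Ito, Shift 2→Olsen, Shift 3→Okafor, Shift 4→Ito, Shift 5→Olsen, Shift 6→Okafor, Shift 7→Ferraro, Shift 8→Olsen+Ito, Shift 9→Okafor, Shift 10→Ferraro.
Loads: Olsen 3, Okafor 3, Ferraro 3, Ito 3 — all ≤ 3.

3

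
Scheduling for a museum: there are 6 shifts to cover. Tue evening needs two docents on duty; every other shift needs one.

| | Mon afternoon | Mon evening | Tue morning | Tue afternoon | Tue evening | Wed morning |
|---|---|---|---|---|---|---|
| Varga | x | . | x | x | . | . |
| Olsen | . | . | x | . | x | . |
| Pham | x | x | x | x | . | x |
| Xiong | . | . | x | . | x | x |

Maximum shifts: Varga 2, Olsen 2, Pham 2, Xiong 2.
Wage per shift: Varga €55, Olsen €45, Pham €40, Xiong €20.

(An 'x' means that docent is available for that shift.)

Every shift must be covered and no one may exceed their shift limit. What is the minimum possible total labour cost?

€265

Mon evening can only be covered by Pham, so that assignment is forced.
Tue evening can only be covered by Olsen and Xiong, so that assignment is forced.
Picking the cheapest available docent for each shift independently would cost €225, but that ignores the shift limits.
An optimal schedule: Mon afternoon→Pham, Mon evening→Pham, Tue morning→Olsen, Tue afternoon→Varga, Tue evening→Xiong+Olsen, Wed morning→Xiong.
Total: 40 + 40 + 45 + 55 + 20 + 45 + 20 = €265.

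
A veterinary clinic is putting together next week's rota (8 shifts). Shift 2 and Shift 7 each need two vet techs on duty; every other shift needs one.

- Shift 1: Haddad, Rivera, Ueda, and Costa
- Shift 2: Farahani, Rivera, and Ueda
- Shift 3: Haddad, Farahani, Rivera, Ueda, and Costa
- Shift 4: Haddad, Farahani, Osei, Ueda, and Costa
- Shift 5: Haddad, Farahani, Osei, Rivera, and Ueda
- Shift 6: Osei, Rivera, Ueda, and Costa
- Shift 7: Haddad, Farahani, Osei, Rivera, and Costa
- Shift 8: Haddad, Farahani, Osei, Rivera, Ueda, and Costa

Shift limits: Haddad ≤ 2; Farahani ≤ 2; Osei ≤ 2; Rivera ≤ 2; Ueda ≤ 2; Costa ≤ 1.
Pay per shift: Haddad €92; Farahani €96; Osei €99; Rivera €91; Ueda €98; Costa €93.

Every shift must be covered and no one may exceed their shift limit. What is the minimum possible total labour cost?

Picking the cheapest available vet tech for each shift independently would cost €917, but that ignores the shift limits.
An optimal schedule: Shift 1→Rivera, Shift 2→Rivera+Farahani, Shift 3→Haddad, Shift 4→Haddad, Shift 5→Ueda, Shift 6→Costa, Shift 7→Farahani+Osei, Shift 8→Ueda.
Total: 91 + 91 + 96 + 92 + 92 + 98 + 93 + 96 + 99 + 98 = €946.

€946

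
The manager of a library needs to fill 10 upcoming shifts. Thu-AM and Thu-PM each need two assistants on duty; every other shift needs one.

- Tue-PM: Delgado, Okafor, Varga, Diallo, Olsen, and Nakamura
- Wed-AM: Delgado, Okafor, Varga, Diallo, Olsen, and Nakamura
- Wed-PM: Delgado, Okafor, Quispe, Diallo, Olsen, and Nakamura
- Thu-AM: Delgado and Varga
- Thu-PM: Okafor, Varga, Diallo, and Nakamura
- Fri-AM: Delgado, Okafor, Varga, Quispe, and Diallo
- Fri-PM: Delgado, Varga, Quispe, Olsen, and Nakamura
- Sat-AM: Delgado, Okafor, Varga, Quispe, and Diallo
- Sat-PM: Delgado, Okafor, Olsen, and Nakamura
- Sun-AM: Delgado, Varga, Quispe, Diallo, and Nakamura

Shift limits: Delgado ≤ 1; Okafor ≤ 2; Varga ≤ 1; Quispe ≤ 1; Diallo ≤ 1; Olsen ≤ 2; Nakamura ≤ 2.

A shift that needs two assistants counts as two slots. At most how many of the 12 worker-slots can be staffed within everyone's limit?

Total capacity across all assistants is 1+2+1+1+1+2+2 = 10, and 12 slots are needed, so at most 10 can be filled.
An assignment achieving 10: Tue-PM→Olsen, Wed-AM→Nakamura, Thu-AM→Delgado+Varga, Thu-PM→Okafor+Diallo, Fri-AM→Quispe, Fri-PM→Olsen, Sat-PM→Okafor, Sun-AM→Nakamura.
Loads: Delgado 1/1, Okafor 2/2, Varga 1/1, Quispe 1/1, Diallo 1/1, Olsen 2/2, Nakamura 2/2.

10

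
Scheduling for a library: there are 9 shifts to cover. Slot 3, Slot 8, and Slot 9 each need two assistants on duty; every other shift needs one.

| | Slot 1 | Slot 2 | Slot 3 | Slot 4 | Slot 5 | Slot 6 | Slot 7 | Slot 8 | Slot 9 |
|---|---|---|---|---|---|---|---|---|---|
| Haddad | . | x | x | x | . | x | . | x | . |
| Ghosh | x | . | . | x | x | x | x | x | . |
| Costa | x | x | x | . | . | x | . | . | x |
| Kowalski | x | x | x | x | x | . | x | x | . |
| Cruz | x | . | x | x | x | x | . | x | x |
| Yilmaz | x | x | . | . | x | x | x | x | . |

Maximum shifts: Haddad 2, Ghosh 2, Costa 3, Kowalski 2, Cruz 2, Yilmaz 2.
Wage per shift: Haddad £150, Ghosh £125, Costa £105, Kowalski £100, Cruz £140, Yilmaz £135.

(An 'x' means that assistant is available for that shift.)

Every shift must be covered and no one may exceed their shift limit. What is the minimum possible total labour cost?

£1465

Slot 9 can only be covered by Costa and Cruz, so that assignment is forced.
Picking the cheapest available assistant for each shift independently would cost £1280, but that ignores the shift limits.
An optimal schedule: Slot 1→Costa, Slot 2→Kowalski, Slot 3→Costa+Cruz, Slot 4→Ghosh, Slot 5→Ghosh, Slot 6→Yilmaz, Slot 7→Kowalski, Slot 8→Yilmaz+Haddad, Slot 9→Costa+Cruz.
Total: 105 + 100 + 105 + 140 + 125 + 125 + 135 + 100 + 135 + 150 + 105 + 140 = £1465.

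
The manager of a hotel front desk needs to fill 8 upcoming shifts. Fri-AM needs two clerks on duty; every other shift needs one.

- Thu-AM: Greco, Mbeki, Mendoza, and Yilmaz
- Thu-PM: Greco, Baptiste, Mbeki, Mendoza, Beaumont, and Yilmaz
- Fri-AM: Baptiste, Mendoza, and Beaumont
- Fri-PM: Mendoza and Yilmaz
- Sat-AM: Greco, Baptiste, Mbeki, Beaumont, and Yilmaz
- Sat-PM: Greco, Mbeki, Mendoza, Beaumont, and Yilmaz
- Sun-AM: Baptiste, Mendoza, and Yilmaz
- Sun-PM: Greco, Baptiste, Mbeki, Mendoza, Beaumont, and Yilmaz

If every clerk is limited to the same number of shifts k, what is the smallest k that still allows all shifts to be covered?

With 6 clerks and 9 worker-slots to fill, someone must work at least ⌈9/6⌉ = 2 shifts, so k ≥ 2.
k = 2 works: Thu-AM→Greco, Thu-PM→Mbeki, Fri-AM→Baptiste+Mendoza, Fri-PM→Mendoza, Sat-AM→Greco, Sat-PM→Mbeki, Sun-AM→Baptiste, Sun-PM→Beaumont.
Loads: Greco 2, Baptiste 2, Mbeki 2, Mendoza 2, Beaumont 1, Yilmaz 0 — all ≤ 2.

2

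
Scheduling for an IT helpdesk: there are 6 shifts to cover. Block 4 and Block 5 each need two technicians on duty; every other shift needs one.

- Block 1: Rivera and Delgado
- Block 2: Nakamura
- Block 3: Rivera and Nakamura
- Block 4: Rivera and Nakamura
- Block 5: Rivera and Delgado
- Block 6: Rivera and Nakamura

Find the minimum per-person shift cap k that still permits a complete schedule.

3

With 3 technicians and 8 worker-slots to fill, someone must work at least ⌈8/3⌉ = 3 shifts, so k ≥ 3.
k = 3 works: Block 1→Delgado, Block 2→Nakamura, Block 3→Rivera, Block 4→Rivera+Nakamura, Block 5→Rivera+Delgado, Block 6→Nakamura.
Loads: Rivera 3, Delgado 2, Nakamura 3 — all ≤ 3.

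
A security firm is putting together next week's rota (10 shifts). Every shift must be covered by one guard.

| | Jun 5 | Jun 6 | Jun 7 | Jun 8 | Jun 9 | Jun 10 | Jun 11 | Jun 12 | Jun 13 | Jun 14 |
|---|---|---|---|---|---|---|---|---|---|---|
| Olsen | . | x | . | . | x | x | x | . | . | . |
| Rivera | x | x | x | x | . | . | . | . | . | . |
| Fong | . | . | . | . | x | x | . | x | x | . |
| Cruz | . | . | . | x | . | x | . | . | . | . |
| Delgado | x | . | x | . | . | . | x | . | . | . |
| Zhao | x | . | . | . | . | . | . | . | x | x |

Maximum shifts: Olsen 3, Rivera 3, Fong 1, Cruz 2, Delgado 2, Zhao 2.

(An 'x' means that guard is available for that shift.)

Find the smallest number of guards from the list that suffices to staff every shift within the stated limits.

10 slots to fill and no one can take more than 3, so at least ⌈10/3⌉ = 4 guards are needed.
No set of 4 guards can cover every shift (each such set leaves at least one shift with no one available or exceeds a cap).
Olsen, Rivera, Fong, Cruz, and Zhao alone can cover everything: Jun 5→Rivera, Jun 6→Olsen, Jun 7→Rivera, Jun 8→Rivera, Jun 9→Olsen, Jun 10→Cruz, Jun 11→Olsen, Jun 12→Fong, Jun 13→Zhao, Jun 14→Zhao.

5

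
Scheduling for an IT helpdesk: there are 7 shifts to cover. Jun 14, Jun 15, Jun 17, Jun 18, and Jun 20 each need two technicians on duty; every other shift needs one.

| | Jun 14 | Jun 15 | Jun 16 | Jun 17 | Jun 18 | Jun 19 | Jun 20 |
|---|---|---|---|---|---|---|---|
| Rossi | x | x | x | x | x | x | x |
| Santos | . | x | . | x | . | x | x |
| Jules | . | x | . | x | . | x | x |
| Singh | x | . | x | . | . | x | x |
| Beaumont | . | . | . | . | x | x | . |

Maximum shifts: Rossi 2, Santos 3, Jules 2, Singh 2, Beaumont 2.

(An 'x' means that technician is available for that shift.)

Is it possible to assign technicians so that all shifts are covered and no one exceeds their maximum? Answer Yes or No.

Total capacity is 2+3+2+2+2 = 11 but 12 worker-slots are needed — infeasible.

No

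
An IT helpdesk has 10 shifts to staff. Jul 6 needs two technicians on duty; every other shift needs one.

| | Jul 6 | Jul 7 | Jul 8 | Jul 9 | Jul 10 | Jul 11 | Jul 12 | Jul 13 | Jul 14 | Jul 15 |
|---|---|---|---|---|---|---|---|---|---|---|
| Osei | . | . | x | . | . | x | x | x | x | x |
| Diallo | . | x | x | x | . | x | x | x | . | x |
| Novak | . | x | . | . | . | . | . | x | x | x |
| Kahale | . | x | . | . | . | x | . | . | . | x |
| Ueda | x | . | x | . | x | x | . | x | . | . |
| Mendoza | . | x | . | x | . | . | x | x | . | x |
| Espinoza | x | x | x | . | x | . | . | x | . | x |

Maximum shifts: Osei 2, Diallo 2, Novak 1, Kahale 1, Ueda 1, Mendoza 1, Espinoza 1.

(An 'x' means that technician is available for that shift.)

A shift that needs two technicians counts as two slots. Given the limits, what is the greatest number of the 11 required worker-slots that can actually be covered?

9

Total capacity across all technicians is 2+2+1+1+1+1+1 = 9, and 11 slots are needed, so at most 9 can be filled.
An assignment achieving 9: Jul 6→Ueda+Espinoza, Jul 7→Novak, Jul 8→Diallo, Jul 9→Diallo, Jul 11→Kahale, Jul 12→Osei, Jul 13→Mendoza, Jul 14→Osei.
Loads: Osei 2/2, Diallo 2/2, Novak 1/1, Kahale 1/1, Ueda 1/1, Mendoza 1/1, Espinoza 1/1.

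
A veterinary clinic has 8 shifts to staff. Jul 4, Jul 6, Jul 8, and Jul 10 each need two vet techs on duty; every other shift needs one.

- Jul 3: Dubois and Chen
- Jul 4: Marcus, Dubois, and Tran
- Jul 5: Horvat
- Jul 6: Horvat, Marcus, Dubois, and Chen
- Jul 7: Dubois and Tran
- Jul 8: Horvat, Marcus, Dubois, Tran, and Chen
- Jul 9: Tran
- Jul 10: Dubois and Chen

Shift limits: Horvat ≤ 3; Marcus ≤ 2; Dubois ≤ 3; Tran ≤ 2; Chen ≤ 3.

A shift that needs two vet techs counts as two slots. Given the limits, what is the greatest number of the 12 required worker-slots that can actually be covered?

12

Total capacity across all vet techs is 3+2+3+2+3 = 13, and 12 slots are needed, so at most 12 can be filled.
An assignment achieving 12: Jul 3→Dubois, Jul 4→Marcus+Tran, Jul 5→Horvat, Jul 6→Horvat+Marcus, Jul 7→Dubois, Jul 8→Horvat+Chen, Jul 9→Tran, Jul 10→Dubois+Chen.
Loads: Horvat 3/3, Marcus 2/2, Dubois 3/3, Tran 2/2, Chen 2/3.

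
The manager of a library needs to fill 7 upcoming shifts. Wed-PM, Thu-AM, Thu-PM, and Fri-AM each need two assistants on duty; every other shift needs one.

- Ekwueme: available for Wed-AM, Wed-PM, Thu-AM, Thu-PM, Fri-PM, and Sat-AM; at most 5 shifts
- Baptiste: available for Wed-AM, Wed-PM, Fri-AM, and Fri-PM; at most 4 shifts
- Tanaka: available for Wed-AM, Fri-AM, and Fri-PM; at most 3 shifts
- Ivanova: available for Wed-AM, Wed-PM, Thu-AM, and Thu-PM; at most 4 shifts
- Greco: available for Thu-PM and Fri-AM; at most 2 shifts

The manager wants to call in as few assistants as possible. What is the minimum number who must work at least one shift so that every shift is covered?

4

11 slots to fill and no one can take more than 5, so at least ⌈11/5⌉ = 3 assistants are needed.
Shifts {Thu-AM, Fri-AM} need 4 slots, but among the assistants available for them (Ekwueme, Baptiste, Tanaka, Ivanova, and Greco) any 3 together supply at most 3. So 3 assistants are not enough.
Ekwueme, Baptiste, Tanaka, and Ivanova alone can cover everything: Wed-AM→Baptiste, Wed-PM→Ekwueme+Baptiste, Thu-AM→Ekwueme+Ivanova, Thu-PM→Ekwueme+Ivanova, Fri-AM→Baptiste+Tanaka, Fri-PM→Ekwueme, Sat-AM→Ekwueme.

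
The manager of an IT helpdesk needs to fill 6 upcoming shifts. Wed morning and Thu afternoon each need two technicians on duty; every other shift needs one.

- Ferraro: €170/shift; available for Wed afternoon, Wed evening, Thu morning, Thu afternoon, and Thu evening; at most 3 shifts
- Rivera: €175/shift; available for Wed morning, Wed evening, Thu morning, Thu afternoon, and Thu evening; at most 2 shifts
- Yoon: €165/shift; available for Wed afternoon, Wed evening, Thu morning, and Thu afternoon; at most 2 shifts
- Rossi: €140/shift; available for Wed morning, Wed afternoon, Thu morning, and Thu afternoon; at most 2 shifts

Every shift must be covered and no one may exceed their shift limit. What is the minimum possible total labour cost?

€1295

Wed morning can only be covered by Rivera and Rossi, so that assignment is forced.
Picking the cheapest available technician for each shift independently would cost €1235, but that ignores the shift limits.
An optimal schedule: Wed morning→Rossi+Rivera, Wed afternoon→Rossi, Wed evening→Yoon, Thu morning→Ferraro, Thu afternoon→Yoon+Ferraro, Thu evening→Ferraro.
Total: 140 + 175 + 140 + 165 + 170 + 165 + 170 + 170 = €1295.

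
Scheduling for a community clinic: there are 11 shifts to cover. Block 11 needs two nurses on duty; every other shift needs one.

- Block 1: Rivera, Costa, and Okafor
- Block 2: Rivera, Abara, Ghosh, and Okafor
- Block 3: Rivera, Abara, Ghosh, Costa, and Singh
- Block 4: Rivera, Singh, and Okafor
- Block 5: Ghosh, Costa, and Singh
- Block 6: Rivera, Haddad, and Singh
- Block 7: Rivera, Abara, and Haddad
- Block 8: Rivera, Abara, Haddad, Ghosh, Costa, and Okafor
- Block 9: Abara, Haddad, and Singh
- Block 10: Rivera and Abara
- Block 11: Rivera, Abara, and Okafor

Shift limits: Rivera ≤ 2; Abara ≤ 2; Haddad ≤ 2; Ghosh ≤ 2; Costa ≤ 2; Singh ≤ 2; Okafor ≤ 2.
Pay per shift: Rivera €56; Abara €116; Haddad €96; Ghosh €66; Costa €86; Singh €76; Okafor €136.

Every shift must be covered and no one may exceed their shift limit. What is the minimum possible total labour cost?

€992

Picking the cheapest available nurse for each shift independently would cost €762, but that ignores the shift limits.
An optimal schedule: Block 1→Costa, Block 2→Ghosh, Block 3→Costa, Block 4→Singh, Block 5→Ghosh, Block 6→Singh, Block 7→Haddad, Block 8→Abara, Block 9→Haddad, Block 10→Rivera, Block 11→Rivera+Abara.
Total: 86 + 66 + 86 + 76 + 66 + 76 + 96 + 116 + 96 + 56 + 56 + 116 = €992.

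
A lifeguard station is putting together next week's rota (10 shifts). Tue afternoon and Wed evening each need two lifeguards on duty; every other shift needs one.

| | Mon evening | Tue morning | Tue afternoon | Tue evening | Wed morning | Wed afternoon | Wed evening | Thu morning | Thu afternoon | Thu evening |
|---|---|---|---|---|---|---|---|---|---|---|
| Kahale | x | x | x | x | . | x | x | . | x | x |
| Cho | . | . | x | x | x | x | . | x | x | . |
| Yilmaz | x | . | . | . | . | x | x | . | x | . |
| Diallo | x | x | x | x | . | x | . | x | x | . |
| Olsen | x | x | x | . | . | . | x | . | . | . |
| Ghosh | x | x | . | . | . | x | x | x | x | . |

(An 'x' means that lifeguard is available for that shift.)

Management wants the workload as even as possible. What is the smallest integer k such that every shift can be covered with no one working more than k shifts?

With 6 lifeguards and 12 worker-slots to fill, someone must work at least ⌈12/6⌉ = 2 shifts, so k ≥ 2.
k = 2 works: Mon evening→Yilmaz, Tue morning→Diallo, Tue afternoon→Diallo+Olsen, Tue evening→Kahale, Wed morning→Cho, Wed afternoon→Yilmaz, Wed evening→Olsen+Ghosh, Thu morning→Cho, Thu afternoon→Ghosh, Thu evening→Kahale.
Loads: Kahale 2, Cho 2, Yilmaz 2, Diallo 2, Olsen 2, Ghosh 2 — all ≤ 2.

2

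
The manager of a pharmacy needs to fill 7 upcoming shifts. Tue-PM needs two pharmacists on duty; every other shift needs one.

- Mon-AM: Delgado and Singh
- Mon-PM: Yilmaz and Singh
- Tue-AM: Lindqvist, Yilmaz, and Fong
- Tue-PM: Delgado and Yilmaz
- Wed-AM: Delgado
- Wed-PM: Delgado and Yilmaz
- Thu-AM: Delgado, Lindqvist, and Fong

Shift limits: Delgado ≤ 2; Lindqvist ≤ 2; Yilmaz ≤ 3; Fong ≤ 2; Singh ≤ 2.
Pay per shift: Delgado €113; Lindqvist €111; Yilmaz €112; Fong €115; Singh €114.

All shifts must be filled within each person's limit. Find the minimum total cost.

€898

Tue-PM can only be covered by Delgado and Yilmaz, so that assignment is forced.
Wed-AM can only be covered by Delgado, so that assignment is forced.
Picking the cheapest available pharmacist for each shift independently would cost €897, but that ignores the shift limits.
An optimal schedule: Mon-AM→Singh, Mon-PM→Yilmaz, Tue-AM→Lindqvist, Tue-PM→Delgado+Yilmaz, Wed-AM→Delgado, Wed-PM→Yilmaz, Thu-AM→Lindqvist.
Total: 114 + 112 + 111 + 113 + 112 + 113 + 112 + 111 = €898.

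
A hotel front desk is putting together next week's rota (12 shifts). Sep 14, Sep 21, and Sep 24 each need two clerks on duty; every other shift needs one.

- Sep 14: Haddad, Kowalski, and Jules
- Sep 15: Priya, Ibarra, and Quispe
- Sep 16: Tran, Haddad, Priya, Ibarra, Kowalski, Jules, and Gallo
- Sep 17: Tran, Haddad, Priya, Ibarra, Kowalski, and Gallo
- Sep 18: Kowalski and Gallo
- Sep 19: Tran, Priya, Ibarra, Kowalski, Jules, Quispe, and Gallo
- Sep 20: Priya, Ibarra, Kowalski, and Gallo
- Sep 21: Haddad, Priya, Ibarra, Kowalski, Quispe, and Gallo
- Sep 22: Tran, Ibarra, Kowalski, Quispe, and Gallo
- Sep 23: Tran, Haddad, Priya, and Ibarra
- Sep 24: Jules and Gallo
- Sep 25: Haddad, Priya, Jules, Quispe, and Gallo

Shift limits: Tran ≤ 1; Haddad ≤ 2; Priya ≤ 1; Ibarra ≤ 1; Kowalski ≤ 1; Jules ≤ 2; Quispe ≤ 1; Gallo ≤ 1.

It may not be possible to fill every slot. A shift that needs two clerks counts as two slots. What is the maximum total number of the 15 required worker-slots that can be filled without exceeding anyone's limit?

10

Total capacity across all clerks is 1+2+1+1+1+2+1+1 = 10, and 15 slots are needed, so at most 10 can be filled.
An assignment achieving 10: Sep 14→Haddad+Jules, Sep 15→Priya, Sep 18→Kowalski, Sep 20→Ibarra, Sep 22→Quispe, Sep 23→Tran, Sep 24→Jules+Gallo, Sep 25→Haddad.
Loads: Tran 1/1, Haddad 2/2, Priya 1/1, Ibarra 1/1, Kowalski 1/1, Jules 2/2, Quispe 1/1, Gallo 1/1.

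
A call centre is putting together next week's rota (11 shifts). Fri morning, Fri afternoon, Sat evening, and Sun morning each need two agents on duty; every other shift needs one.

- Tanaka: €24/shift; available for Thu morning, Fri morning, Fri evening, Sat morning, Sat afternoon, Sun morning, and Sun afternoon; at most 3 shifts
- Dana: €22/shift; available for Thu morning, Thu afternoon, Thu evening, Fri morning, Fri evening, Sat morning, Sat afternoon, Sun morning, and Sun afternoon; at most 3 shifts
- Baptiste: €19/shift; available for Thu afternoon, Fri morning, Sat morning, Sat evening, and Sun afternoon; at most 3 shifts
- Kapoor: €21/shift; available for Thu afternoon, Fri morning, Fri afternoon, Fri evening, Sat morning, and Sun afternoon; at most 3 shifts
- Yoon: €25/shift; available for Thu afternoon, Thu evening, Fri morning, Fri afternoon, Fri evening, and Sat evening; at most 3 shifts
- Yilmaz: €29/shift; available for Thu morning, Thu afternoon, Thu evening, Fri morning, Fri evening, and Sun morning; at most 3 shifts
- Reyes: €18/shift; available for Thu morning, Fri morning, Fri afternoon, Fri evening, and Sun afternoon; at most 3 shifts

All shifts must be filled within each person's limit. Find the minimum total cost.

Sat evening can only be covered by Baptiste and Yoon, so that assignment is forced.
Picking the cheapest available agent for each shift independently would cost €302, but that ignores the shift limits.
An optimal schedule: Thu morning→Reyes, Thu afternoon→Baptiste, Thu evening→Dana, Fri morning→Kapoor+Tanaka, Fri afternoon→Reyes+Kapoor, Fri evening→Kapoor, Sat morning→Baptiste, Sat afternoon→Dana, Sat evening→Baptiste+Yoon, Sun morning→Dana+Tanaka, Sun afternoon→Reyes.
Total: 18 + 19 + 22 + 21 + 24 + 18 + 21 + 21 + 19 + 22 + 19 + 25 + 22 + 24 + 18 = €313.

€313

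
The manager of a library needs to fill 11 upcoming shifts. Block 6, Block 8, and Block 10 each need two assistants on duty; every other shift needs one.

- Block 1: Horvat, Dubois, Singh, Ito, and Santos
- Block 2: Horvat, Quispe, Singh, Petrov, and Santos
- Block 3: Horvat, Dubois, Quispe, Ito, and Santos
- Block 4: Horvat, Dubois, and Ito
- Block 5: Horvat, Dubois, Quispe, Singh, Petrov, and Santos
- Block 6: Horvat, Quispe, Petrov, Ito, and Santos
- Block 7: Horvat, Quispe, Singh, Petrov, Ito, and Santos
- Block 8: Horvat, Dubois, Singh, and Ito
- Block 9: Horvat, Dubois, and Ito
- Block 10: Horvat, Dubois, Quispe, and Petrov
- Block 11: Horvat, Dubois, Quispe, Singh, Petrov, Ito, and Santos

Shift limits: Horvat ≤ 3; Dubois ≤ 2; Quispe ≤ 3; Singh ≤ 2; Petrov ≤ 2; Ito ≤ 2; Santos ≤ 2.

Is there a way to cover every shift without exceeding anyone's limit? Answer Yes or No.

Yes

One valid schedule: Block 1→Horvat, Block 2→Quispe, Block 3→Dubois, Block 4→Horvat, Block 5→Dubois, Block 6→Petrov+Ito, Block 7→Quispe, Block 8→Singh+Ito, Block 9→Horvat, Block 10→Quispe+Petrov, Block 11→Singh.
Loads: Horvat 3/3, Dubois 2/2, Quispe 3/3, Singh 2/2, Petrov 2/2, Ito 2/2, Santos 0/2 — all within limits.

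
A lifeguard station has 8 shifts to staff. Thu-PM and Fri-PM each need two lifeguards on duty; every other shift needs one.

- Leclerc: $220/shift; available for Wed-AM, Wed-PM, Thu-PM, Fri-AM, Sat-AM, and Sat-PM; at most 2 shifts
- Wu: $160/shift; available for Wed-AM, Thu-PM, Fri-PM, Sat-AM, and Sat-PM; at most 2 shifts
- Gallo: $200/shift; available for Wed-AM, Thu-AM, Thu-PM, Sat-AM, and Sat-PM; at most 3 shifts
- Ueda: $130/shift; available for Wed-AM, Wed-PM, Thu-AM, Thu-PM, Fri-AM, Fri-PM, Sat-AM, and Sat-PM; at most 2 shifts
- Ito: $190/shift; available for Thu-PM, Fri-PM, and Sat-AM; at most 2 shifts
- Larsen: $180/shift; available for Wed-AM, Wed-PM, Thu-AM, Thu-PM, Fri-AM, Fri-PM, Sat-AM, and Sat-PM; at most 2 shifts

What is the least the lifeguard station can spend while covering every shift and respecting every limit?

Picking the cheapest available lifeguard for each shift independently would cost $1360, but that ignores the shift limits.
An optimal schedule: Wed-AM→Wu, Wed-PM→Ueda, Thu-AM→Ueda, Thu-PM→Ito+Gallo, Fri-AM→Larsen, Fri-PM→Larsen+Ito, Sat-AM→Gallo, Sat-PM→Wu.
Total: 160 + 130 + 130 + 190 + 200 + 180 + 180 + 190 + 200 + 160 = $1720.

$1720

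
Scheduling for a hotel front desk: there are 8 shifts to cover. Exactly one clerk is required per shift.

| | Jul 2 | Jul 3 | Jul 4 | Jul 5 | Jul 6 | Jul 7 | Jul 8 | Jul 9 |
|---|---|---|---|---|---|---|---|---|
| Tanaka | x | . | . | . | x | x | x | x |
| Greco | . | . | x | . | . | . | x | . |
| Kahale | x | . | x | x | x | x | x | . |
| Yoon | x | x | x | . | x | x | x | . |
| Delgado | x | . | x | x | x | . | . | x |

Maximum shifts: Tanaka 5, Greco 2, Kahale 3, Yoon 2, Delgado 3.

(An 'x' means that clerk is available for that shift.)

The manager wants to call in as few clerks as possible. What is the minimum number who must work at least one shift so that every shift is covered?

3

8 slots to fill and no one can take more than 5, so at least ⌈8/5⌉ = 2 clerks are needed.
No set of 2 clerks can cover every shift (each such set leaves at least one shift with no one available or exceeds a cap).
Tanaka, Kahale, and Yoon alone can cover everything: Jul 2→Tanaka, Jul 3→Yoon, Jul 4→Kahale, Jul 5→Kahale, Jul 6→Tanaka, Jul 7→Tanaka, Jul 8→Tanaka, Jul 9→Tanaka.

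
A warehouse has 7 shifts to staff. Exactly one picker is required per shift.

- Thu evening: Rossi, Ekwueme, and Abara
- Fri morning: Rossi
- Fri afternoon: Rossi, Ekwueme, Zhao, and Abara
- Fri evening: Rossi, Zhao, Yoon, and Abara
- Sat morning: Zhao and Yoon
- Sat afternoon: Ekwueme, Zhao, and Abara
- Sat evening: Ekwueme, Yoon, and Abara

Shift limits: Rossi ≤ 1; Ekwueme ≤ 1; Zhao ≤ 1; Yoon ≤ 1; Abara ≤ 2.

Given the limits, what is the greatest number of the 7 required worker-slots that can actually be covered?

6

Total capacity across all pickers is 1+1+1+1+2 = 6, and 7 slots are needed, so at most 6 can be filled.
An assignment achieving 6: Thu evening→Ekwueme, Fri morning→Rossi, Fri afternoon→Abara, Sat morning→Zhao, Sat afternoon→Abara, Sat evening→Yoon.
Loads: Rossi 1/1, Ekwueme 1/1, Zhao 1/1, Yoon 1/1, Abara 2/2.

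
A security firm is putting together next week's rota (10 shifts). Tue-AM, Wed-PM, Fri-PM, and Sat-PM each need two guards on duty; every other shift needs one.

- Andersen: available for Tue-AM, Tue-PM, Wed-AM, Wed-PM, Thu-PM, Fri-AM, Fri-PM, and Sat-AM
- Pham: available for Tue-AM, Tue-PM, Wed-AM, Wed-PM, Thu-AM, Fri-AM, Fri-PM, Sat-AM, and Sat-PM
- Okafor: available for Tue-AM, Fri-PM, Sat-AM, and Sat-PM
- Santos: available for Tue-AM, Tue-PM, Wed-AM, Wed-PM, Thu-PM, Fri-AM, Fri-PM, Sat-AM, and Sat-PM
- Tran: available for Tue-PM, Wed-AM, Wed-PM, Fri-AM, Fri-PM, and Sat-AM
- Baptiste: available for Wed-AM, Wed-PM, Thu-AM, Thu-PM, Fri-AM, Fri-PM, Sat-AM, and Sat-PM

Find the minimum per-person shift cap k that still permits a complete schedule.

3

With 6 guards and 14 worker-slots to fill, someone must work at least ⌈14/6⌉ = 3 shifts, so k ≥ 3.
k = 3 works: Tue-AM→Pham+Okafor, Tue-PM→Andersen, Wed-AM→Andersen, Wed-PM→Santos+Tran, Thu-AM→Pham, Thu-PM→Andersen, Fri-AM→Pham, Fri-PM→Santos+Tran, Sat-AM→Okafor, Sat-PM→Okafor+Santos.
Loads: Andersen 3, Pham 3, Okafor 3, Santos 3, Tran 2, Baptiste 0 — all ≤ 3.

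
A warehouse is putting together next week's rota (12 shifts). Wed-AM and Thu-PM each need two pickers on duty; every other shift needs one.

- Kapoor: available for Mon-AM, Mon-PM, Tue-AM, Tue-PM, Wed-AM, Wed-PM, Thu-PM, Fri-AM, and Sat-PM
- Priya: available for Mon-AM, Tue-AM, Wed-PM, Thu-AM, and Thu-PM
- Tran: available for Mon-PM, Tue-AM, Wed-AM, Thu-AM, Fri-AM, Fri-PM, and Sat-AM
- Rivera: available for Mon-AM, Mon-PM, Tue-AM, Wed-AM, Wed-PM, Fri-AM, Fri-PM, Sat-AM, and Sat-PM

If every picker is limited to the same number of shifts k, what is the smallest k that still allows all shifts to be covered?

4

With 4 pickers and 14 worker-slots to fill, someone must work at least ⌈14/4⌉ = 4 shifts, so k ≥ 4.
k = 4 works: Mon-AM→Kapoor, Mon-PM→Tran, Tue-AM→Priya, Tue-PM→Kapoor, Wed-AM→Tran+Rivera, Wed-PM→Priya, Thu-AM→Priya, Thu-PM→Kapoor+Priya, Fri-AM→Rivera, Fri-PM→Tran, Sat-AM→Tran, Sat-PM→Kapoor.
Loads: Kapoor 4, Priya 4, Tran 4, Rivera 2 — all ≤ 4.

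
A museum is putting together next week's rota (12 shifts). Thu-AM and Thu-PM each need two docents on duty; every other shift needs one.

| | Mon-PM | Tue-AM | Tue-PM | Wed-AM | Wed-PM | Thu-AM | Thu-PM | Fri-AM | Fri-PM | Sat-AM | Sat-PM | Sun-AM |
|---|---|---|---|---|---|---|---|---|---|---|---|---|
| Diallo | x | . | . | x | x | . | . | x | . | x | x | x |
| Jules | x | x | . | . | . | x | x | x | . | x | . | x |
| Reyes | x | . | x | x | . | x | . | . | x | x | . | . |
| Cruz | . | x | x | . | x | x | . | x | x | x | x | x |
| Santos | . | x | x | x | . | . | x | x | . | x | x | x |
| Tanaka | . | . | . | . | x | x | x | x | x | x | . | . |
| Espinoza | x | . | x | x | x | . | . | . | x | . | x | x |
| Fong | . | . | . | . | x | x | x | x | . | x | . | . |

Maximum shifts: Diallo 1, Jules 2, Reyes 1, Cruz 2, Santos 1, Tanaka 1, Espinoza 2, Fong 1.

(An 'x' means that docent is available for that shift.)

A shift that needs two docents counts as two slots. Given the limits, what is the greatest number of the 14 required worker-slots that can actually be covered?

11

Total capacity across all docents is 1+2+1+2+1+1+2+1 = 11, and 14 slots are needed, so at most 11 can be filled.
An assignment achieving 11: Mon-PM→Diallo, Tue-AM→Jules, Tue-PM→Reyes, Wed-AM→Santos, Wed-PM→Espinoza, Thu-AM→Fong, Thu-PM→Jules+Tanaka, Fri-PM→Cruz, Sat-PM→Cruz, Sun-AM→Espinoza.
Loads: Diallo 1/1, Jules 2/2, Reyes 1/1, Cruz 2/2, Santos 1/1, Tanaka 1/1, Espinoza 2/2, Fong 1/1.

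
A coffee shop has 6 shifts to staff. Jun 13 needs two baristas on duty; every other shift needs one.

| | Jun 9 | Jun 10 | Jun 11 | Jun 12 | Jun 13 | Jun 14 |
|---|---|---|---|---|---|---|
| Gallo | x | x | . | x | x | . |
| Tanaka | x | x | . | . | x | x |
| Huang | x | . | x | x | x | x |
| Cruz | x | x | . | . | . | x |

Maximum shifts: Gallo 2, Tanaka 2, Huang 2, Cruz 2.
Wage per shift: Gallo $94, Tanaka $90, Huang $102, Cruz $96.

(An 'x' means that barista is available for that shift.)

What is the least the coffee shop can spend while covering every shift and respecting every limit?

Jun 11 can only be covered by Huang, so that assignment is forced.
Picking the cheapest available barista for each shift independently would cost $650, but that ignores the shift limits.
An optimal schedule: Jun 9→Cruz, Jun 10→Tanaka, Jun 11→Huang, Jun 12→Gallo, Jun 13→Tanaka+Gallo, Jun 14→Cruz.
Total: 96 + 90 + 102 + 94 + 90 + 94 + 96 = $662.

$662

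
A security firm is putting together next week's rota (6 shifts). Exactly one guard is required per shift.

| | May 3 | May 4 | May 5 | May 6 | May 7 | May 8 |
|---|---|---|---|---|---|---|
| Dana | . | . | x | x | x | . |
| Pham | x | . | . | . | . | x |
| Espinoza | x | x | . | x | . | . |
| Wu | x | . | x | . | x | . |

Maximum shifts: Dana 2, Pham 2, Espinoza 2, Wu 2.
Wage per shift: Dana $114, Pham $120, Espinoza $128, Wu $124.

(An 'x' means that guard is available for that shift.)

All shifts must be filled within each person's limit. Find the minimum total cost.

$720

May 4 can only be covered by Espinoza, so that assignment is forced.
May 8 can only be covered by Pham, so that assignment is forced.
Picking the cheapest available guard for each shift independently would cost $710, but that ignores the shift limits.
An optimal schedule: May 3→Pham, May 4→Espinoza, May 5→Dana, May 6→Dana, May 7→Wu, May 8→Pham.
Total: 120 + 128 + 114 + 114 + 124 + 120 = $720.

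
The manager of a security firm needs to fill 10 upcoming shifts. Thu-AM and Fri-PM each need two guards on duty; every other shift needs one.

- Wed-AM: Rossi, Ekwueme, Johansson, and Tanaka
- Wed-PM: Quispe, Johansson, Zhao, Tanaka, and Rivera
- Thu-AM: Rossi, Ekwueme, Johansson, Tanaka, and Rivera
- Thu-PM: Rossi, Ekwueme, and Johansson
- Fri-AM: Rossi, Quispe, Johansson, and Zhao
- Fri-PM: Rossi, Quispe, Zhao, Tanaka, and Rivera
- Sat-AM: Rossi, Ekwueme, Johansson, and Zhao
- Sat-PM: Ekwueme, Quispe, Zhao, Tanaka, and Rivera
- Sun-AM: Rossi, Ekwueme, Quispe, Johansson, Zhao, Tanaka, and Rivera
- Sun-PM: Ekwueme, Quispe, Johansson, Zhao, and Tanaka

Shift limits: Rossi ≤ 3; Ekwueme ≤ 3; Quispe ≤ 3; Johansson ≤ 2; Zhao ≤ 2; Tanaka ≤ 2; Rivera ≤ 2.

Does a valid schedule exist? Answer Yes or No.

One valid schedule: Wed-AM→Rossi, Wed-PM→Quispe, Thu-AM→Johansson+Tanaka, Thu-PM→Rossi, Fri-AM→Rossi, Fri-PM→Quispe+Zhao, Sat-AM→Ekwueme, Sat-PM→Ekwueme, Sun-AM→Quispe, Sun-PM→Ekwueme.
Loads: Rossi 3/3, Ekwueme 3/3, Quispe 3/3, Johansson 1/2, Zhao 1/2, Tanaka 1/2, Rivera 0/2 — all within limits.

Yes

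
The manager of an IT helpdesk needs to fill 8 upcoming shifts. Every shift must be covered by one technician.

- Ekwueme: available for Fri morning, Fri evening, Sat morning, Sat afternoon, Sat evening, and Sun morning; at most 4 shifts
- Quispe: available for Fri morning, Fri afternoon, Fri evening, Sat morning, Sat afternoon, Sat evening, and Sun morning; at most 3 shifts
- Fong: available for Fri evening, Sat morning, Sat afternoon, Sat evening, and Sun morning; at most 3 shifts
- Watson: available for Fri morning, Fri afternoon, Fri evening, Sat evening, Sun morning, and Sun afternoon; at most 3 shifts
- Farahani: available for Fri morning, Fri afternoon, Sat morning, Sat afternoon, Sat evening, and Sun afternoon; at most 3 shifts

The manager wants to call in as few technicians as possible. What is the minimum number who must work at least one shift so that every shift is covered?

8 slots to fill and no one can take more than 4, so at least ⌈8/4⌉ = 2 technicians are needed.
Any 2 technicians together have capacity at most 4+3 = 7 < 8 slots, so 2 can never suffice.
Ekwueme, Quispe, and Watson alone can cover everything: Fri morning→Ekwueme, Fri afternoon→Quispe, Fri evening→Ekwueme, Sat morning→Ekwueme, Sat afternoon→Ekwueme, Sat evening→Quispe, Sun morning→Quispe, Sun afternoon→Watson.

3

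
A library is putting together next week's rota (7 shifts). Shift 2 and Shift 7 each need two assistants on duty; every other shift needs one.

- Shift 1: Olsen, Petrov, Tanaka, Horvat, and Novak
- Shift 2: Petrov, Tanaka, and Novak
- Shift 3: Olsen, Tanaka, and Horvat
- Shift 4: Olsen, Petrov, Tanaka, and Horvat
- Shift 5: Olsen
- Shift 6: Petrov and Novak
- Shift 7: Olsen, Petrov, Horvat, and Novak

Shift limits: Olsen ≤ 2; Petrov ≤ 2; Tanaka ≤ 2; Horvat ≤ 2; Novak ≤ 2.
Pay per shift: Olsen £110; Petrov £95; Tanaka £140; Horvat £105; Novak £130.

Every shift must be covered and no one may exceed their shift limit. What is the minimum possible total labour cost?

£1020

Shift 5 can only be covered by Olsen, so that assignment is forced.
Picking the cheapest available assistant for each shift independently would cost £925, but that ignores the shift limits.
An optimal schedule: Shift 1→Tanaka, Shift 2→Petrov+Novak, Shift 3→Horvat, Shift 4→Horvat, Shift 5→Olsen, Shift 6→Petrov, Shift 7→Olsen+Novak.
Total: 140 + 95 + 130 + 105 + 105 + 110 + 95 + 110 + 130 = £1020.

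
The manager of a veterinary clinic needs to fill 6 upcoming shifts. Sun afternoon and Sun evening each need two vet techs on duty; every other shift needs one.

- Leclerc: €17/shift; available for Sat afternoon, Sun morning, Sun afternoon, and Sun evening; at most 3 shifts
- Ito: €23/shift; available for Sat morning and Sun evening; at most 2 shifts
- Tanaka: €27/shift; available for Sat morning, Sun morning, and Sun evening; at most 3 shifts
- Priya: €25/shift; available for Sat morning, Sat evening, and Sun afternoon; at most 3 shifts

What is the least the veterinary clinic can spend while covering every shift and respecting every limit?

€174

Sat afternoon can only be covered by Leclerc, so that assignment is forced.
Sat evening can only be covered by Priya, so that assignment is forced.
Sun afternoon can only be covered by Leclerc and Priya, so that assignment is forced.
Picking the cheapest available vet tech for each shift independently would cost €164, but that ignores the shift limits.
An optimal schedule: Sat morning→Ito, Sat afternoon→Leclerc, Sat evening→Priya, Sun morning→Leclerc, Sun afternoon→Leclerc+Priya, Sun evening→Ito+Tanaka.
Total: 23 + 17 + 25 + 17 + 17 + 25 + 23 + 27 = €174.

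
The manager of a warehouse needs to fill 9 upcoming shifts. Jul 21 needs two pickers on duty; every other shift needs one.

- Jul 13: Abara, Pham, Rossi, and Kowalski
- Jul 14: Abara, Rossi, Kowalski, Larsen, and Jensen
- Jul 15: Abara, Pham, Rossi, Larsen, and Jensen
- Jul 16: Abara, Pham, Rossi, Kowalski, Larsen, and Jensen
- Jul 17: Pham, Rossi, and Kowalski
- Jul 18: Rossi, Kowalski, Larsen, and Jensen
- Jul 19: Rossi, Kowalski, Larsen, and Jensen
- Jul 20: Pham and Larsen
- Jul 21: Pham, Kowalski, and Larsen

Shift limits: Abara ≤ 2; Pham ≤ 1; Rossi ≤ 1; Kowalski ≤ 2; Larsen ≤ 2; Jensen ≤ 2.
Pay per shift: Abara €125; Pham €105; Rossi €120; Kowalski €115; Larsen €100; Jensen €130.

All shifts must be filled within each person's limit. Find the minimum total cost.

€1165

Picking the cheapest available picker for each shift independently would cost €1015, but that ignores the shift limits.
An optimal schedule: Jul 13→Abara, Jul 14→Abara, Jul 15→Jensen, Jul 16→Jensen, Jul 17→Rossi, Jul 18→Kowalski, Jul 19→Larsen, Jul 20→Pham, Jul 21→Kowalski+Larsen.
Total: 125 + 125 + 130 + 130 + 120 + 115 + 100 + 105 + 115 + 100 = €1165.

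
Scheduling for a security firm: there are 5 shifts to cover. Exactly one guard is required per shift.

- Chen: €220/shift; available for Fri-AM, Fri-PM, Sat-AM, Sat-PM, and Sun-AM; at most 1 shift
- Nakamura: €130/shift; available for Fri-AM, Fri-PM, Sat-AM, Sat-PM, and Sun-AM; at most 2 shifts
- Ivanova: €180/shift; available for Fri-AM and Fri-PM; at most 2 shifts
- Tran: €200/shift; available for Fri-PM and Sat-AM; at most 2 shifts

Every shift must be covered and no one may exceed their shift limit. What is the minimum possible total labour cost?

€820

Picking the cheapest available guard for each shift independently would cost €650, but that ignores the shift limits.
An optimal schedule: Fri-AM→Ivanova, Fri-PM→Ivanova, Sat-AM→Tran, Sat-PM→Nakamura, Sun-AM→Nakamura.
Total: 180 + 180 + 200 + 130 + 130 = €820.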